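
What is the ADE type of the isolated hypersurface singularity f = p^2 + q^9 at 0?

The Hessian of f at 0 has rank 1. Corank 1: A-series; mu = 8 gives A_8.

A8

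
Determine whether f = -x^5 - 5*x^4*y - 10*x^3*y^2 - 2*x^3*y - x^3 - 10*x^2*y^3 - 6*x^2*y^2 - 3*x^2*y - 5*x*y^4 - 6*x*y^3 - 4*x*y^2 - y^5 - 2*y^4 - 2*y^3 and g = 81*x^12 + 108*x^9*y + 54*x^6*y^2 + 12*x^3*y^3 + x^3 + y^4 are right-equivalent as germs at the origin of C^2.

The Hessian of f at 0 has rank 0. Corank 2; j^3 = -(x + y)*(x^2 + 2*x*y + 2*y^2) splits into three distinct lines over C (the quadratic factor has nonzero discriminant), so D_4. The Hessian of g at 0 has rank 0. Corank 2; j^3 = x^3 is a perfect cube, so E-series; the 4-jet and mu = 6 give E_6. f is D_4 but g is E_6, hence not right-equivalent.

No.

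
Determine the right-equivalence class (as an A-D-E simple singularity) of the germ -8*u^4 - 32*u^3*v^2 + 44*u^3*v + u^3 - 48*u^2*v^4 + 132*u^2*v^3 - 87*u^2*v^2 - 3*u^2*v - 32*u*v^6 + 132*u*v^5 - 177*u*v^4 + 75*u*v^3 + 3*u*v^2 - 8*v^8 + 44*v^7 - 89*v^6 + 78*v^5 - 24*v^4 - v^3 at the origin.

The Hessian of f at 0 has rank 0. Corank 2; j^3 = (u - v)^3 is a perfect cube, so E-series; the 4-jet and mu = 7 give E_7.

E_7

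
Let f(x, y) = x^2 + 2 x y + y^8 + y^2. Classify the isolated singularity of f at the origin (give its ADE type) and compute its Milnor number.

Type A_7, Milnor number mu = 7.

The Hessian of f at 0 has rank 1. Corank 1: A-series; mu = 7 gives A_7.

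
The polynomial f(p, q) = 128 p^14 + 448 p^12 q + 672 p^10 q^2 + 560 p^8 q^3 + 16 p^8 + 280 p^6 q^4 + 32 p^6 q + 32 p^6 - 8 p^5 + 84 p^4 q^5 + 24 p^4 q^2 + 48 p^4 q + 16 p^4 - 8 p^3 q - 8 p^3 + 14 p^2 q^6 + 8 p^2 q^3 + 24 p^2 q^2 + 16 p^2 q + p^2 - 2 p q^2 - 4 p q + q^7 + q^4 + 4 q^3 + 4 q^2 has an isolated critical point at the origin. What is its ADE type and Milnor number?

Type A6, Milnor number mu = 6.

The Hessian of f at 0 has rank 1. Corank 1: A-series; mu = 6 gives A_6.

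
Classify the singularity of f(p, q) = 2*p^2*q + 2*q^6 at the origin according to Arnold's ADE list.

D_{7}

The Hessian of f at 0 is [[0, 0], [0, 0]] with rank 0, so corank 2. A Groebner basis of the Jacobian ideal J(f) in C{p,q} is {p^2/6 + q^5, p^3, p*q}; counting standard monomials gives mu = 7. Corank 2; j^3 = 2*p^2*q has shape L^2 M (L != M), so D-series; mu = 7 gives D_7.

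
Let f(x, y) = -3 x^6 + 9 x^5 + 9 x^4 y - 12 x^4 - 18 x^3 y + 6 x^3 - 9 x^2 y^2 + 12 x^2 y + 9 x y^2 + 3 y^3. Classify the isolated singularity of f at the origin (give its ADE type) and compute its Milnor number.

Type D4, Milnor number mu = 4.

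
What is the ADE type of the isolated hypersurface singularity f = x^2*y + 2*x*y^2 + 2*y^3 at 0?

D4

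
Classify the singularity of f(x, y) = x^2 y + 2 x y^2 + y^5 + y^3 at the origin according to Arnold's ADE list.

The Hessian of f at 0 is [[0, 0], [0, 0]] with rank 0, so corank 2. A Groebner basis of the Jacobian ideal J(f) in C{x,y} is {x^2/5 + y^4 - y^2/5, x^3 + y^3, x*y + y^2}; counting standard monomials gives mu = 6. Corank 2; j^3 = y*(x + y)^2 has shape L^2 M (L != M), so D-series; mu = 6 gives D_6.

D6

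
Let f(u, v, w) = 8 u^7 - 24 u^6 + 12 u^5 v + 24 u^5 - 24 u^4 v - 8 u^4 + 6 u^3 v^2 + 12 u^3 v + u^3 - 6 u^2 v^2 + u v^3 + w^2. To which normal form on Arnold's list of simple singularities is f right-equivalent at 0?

The Hessian of f at 0 is [[0, 0, 0], [0, 0, 0], [0, 0, 2]] with rank 1, so corank 2. A Groebner basis of the Jacobian ideal J(f) in C{u,v,w} is {3*u^2/4 + v^4 + v^3/4, u^3, u^2*v - u^2/4 - v^3/12, -u^2 + u*v^2 - v^3/3, w}; counting standard monomials gives mu = 7. Corank 2; j^3 = u^3 is a perfect cube, so E-series; the 4-jet and mu = 7 give E_7.

E_{7}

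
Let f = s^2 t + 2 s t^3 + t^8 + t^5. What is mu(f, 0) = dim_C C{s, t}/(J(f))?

9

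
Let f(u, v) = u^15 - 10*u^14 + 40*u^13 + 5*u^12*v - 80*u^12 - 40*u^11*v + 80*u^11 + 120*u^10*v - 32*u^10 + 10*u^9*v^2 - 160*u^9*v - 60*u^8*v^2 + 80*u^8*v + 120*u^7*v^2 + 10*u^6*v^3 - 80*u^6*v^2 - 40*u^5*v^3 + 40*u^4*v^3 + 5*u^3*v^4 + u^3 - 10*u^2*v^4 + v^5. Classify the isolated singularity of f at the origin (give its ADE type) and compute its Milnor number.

The Hessian of f at 0 is [[0, 0], [0, 0]] with rank 0, so corank 2. A Groebner basis of the Jacobian ideal J(f) in C{u,v} is {v^4, u^2}; counting standard monomials gives mu = 8. Corank 2; j^3 = u^3 is a perfect cube, so E-series; the 5-jet and mu = 8 give E_8.

Type E8, Milnor number mu = 8.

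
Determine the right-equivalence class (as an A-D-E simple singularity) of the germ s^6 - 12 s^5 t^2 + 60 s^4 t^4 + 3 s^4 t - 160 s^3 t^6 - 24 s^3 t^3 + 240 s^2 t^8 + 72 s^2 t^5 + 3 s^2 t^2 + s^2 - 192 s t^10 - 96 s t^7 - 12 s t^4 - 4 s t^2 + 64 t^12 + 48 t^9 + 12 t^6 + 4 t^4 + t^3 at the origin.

A_{2}

The Hessian of f at 0 has rank 1. Corank 1: A-series; mu = 2 gives A_2.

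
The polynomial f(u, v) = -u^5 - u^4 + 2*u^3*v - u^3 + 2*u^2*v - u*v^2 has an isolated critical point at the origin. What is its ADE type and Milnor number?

Type D_5, Milnor number mu = 5.

The Hessian of f at 0 has rank 0. Corank 2; j^3 = -u*(u - v)^2 has shape L^2 M (L != M), so D-series; mu = 5 gives D_5.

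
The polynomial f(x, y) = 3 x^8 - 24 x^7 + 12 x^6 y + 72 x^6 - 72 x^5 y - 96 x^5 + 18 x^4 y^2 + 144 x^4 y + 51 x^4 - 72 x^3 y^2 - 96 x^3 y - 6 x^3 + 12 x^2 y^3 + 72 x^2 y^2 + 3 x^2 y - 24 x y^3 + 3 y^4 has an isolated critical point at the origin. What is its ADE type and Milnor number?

The Hessian of f at 0 has rank 0. Corank 2; j^3 = -3*x^2*(2*x - y) has shape L^2 M (L != M), so D-series; mu = 5 gives D_5.

Type D5, Milnor number mu = 5.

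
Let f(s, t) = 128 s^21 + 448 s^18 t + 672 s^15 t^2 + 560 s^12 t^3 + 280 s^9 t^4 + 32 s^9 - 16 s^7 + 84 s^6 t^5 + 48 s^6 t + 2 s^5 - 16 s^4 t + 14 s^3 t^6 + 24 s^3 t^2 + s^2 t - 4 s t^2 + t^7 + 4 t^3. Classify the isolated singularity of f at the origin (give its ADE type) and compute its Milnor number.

Type D8, Milnor number mu = 8.

The Hessian of f at 0 is [[0, 0], [0, 0]] with rank 0, so corank 2. A Groebner basis of the Jacobian ideal J(f) in C{s,t} is {64*s^2/1017 + s*t^3 - 5113*s*t/16272 + 3065*t^2/8136, 16*s^2/339 - 2387*s*t/10848 + t^4 + 1363*t^2/5424, s^3 - 12*s*t^2 + 16*t^3, s^2*t - 4*s*t^2 + 4*t^3}; counting standard monomials gives mu = 8. Corank 2; j^3 = t*(s - 2*t)^2 has shape L^2 M (L != M), so D-series; mu = 8 gives D_8.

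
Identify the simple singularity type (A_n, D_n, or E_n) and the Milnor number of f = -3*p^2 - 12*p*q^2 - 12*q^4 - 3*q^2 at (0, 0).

The Hessian of f at 0 has rank 2. Corank 0: nondegenerate Morse point, so A_1.

Type A_1, Milnor number mu = 1.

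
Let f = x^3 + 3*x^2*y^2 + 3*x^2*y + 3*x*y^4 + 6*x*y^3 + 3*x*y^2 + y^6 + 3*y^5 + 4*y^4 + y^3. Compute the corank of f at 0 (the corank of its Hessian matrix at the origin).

2

Hessian at 0 has rank 0.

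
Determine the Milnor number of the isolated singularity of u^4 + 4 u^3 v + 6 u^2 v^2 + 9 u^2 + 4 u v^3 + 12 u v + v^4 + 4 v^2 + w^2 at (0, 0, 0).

The Hessian of f at 0 has rank 2. Corank 1: A-series; mu = 3 gives A_3.

3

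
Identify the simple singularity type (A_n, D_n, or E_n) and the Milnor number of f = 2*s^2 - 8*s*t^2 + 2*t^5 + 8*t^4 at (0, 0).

Type A_4, Milnor number mu = 4.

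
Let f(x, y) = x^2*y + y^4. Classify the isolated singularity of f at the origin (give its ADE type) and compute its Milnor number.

The Hessian of f at 0 has rank 0. Corank 2; j^3 = x^2*y has shape L^2 M (L != M), so D-series; mu = 5 gives D_5.

Type D5, Milnor number mu = 5.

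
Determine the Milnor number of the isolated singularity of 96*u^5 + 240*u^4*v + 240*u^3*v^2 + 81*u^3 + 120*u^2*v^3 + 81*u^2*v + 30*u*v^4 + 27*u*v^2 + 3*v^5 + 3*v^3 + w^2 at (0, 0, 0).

The Hessian of f at 0 has rank 1. Corank 2; j^3 = 3*(3*u + v)^3 is a perfect cube, so E-series; the 5-jet and mu = 8 give E_8.

8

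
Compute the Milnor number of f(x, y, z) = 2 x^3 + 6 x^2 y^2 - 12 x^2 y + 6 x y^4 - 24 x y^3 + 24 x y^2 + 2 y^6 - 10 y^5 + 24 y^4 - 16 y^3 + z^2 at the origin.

8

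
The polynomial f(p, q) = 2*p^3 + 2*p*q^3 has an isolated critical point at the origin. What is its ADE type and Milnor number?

Type E_7, Milnor number mu = 7.

The Hessian of f at 0 has rank 0. Corank 2; j^3 = 2*p^3 is a perfect cube, so E-series; the 4-jet and mu = 7 give E_7.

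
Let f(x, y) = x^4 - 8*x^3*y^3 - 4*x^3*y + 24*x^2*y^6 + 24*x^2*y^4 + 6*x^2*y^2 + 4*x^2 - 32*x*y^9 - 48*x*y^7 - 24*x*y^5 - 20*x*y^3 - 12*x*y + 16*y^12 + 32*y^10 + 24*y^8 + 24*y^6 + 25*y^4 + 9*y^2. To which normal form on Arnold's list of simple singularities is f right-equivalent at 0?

A_{3}

The Hessian of f at 0 has rank 1. Corank 1: A-series; mu = 3 gives A_3.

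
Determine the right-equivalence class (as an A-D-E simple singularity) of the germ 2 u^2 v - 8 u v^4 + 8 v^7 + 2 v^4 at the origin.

The Hessian of f at 0 is [[0, 0], [0, 0]] with rank 0, so corank 2. A Groebner basis of the Jacobian ideal J(f) in C{u,v} is {u^3, u^2/4 + v^3, u*v}; counting standard monomials gives mu = 5. Corank 2; j^3 = 2*u^2*v has shape L^2 M (L != M), so D-series; mu = 5 gives D_5.

D5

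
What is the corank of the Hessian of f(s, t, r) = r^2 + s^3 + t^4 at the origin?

2

Hessian at 0 has rank 1.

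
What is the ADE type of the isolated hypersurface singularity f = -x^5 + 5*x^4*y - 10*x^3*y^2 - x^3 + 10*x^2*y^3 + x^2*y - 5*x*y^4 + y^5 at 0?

The Hessian of f at 0 is [[0, 0], [0, 0]] with rank 0, so corank 2. A Groebner basis of the Jacobian ideal J(f) in C{x,y} is {x*y/5 + y^4, x*y^2, x^2 - x*y}; counting standard monomials gives mu = 6. Corank 2; j^3 = -x^2*(x - y) has shape L^2 M (L != M), so D-series; mu = 6 gives D_6.

D_6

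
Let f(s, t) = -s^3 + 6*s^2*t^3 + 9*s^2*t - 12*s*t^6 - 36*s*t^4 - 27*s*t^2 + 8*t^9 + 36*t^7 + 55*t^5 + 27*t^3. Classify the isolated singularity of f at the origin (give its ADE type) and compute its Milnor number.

Type E_{8}, Milnor number mu = 8.

The Hessian of f at 0 has rank 0. Corank 2; j^3 = -(s - 3*t)^3 is a perfect cube, so E-series; the 5-jet and mu = 8 give E_8.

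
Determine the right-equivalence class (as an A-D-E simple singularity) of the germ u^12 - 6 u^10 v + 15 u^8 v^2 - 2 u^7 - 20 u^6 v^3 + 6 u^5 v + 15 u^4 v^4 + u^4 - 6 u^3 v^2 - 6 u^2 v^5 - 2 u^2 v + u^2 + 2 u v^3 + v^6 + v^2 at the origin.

The Hessian of f at 0 is [[2, 0], [0, 2]] with rank 2, so corank 0. A Groebner basis of the Jacobian ideal J(f) in C{u,v} is {u, v}; counting standard monomials gives mu = 1. Corank 0: nondegenerate Morse point, so A_1.

A_1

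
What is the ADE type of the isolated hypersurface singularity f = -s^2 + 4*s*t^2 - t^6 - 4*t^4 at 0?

The Hessian of f at 0 has rank 1. Corank 1: A-series; mu = 5 gives A_5.

A_{5}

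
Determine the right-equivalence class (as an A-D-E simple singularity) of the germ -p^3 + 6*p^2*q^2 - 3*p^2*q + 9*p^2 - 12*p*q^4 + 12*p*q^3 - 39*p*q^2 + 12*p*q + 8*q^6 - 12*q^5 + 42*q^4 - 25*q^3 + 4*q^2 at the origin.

A2

The Hessian of f at 0 has rank 1. Corank 1: A-series; mu = 2 gives A_2.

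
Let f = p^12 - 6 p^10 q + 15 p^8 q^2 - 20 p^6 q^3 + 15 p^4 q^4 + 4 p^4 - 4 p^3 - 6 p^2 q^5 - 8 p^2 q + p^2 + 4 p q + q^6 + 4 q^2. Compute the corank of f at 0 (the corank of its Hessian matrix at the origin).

1

The Hessian at 0 is [[2, 4], [4, 8]] of rank 1; hence corank 1.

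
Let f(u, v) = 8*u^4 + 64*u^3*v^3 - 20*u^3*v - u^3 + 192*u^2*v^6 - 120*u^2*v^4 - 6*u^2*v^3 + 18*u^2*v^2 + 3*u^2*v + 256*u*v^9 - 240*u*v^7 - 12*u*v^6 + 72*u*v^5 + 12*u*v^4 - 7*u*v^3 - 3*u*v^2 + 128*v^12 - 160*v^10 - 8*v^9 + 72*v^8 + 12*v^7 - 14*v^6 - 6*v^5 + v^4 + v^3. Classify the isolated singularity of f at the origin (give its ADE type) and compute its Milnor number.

The Hessian of f at 0 has rank 0. Corank 2; j^3 = -(u - v)^3 is a perfect cube, so E-series; the 4-jet and mu = 7 give E_7.

Type E_7, Milnor number mu = 7.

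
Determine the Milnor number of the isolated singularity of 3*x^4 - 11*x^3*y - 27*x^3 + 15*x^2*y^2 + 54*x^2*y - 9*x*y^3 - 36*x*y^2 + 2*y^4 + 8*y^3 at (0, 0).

The Hessian of f at 0 has rank 0. Corank 2; j^3 = -(3*x - 2*y)^3 is a perfect cube, so E-series; the 4-jet and mu = 7 give E_7.

7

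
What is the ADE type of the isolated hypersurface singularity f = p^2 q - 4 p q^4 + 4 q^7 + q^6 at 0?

The Hessian of f at 0 is [[0, 0], [0, 0]] with rank 0, so corank 2. A Groebner basis of the Jacobian ideal J(f) in C{p,q} is {-p*q/2 + q^4, p^3, p^2*q, p^2/3 + p*q^2}; counting standard monomials gives mu = 7. Corank 2; j^3 = p^2*q has shape L^2 M (L != M), so D-series; mu = 7 gives D_7.

D_{7}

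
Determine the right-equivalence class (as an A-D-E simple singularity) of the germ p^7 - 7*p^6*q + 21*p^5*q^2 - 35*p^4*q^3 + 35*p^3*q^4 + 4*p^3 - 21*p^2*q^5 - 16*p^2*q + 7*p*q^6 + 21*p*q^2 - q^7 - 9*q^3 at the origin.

D8

The Hessian of f at 0 is [[0, 0], [0, 0]] with rank 0, so corank 2. A Groebner basis of the Jacobian ideal J(f) in C{p,q} is {-128*p*q/7 + q^6 + 192*q^2/7, p*q^2 - 3*q^3/2, p^2 - 5*p*q/2 + 3*q^2/2}; counting standard monomials gives mu = 8. Corank 2; j^3 = (p - q)*(2*p - 3*q)^2 has shape L^2 M (L != M), so D-series; mu = 8 gives D_8.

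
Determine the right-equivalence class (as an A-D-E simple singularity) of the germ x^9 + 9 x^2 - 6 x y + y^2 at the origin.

A_8

The Hessian of f at 0 is [[18, -6], [-6, 2]] with rank 1, so corank 1. A Groebner basis of the Jacobian ideal J(f) in C{x,y} is {y^8, x - y/3}; counting standard monomials gives mu = 8. Corank 1: A-series; mu = 8 gives A_8.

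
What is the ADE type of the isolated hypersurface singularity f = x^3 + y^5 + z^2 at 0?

E8

The Hessian of f at 0 is [[0, 0, 0], [0, 0, 0], [0, 0, 2]] with rank 1, so corank 2. A Groebner basis of the Jacobian ideal J(f) in C{x,y,z} is {y^4, x^2, z}; counting standard monomials gives mu = 8. Corank 2; j^3 = x^3 is a perfect cube, so E-series; the 5-jet and mu = 8 give E_8.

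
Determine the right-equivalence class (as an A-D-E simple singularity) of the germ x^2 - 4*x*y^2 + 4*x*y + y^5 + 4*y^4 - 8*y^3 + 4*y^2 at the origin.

A_4

The Hessian of f at 0 is [[2, 4], [4, 8]] with rank 1, so corank 1. A Groebner basis of the Jacobian ideal J(f) in C{x,y} is {x^2 + 4*x*y + 2*x + 4*y, -x/2 + y^2 - y}; counting standard monomials gives mu = 4. Corank 1: A-series; mu = 4 gives A_4.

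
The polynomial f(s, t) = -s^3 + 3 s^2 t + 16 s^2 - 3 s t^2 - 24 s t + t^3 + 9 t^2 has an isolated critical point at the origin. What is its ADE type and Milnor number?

Type A2, Milnor number mu = 2.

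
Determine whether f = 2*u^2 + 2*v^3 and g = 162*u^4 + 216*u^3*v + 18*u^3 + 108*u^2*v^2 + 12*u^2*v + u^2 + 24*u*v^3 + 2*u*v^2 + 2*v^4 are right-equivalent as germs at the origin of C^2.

No.

The Hessian of f at 0 has rank 1. Corank 1: A-series; mu = 2 gives A_2. The Hessian of g at 0 has rank 1. Corank 1: A-series; mu = 3 gives A_3. f is A_2 but g is A_3, hence not right-equivalent.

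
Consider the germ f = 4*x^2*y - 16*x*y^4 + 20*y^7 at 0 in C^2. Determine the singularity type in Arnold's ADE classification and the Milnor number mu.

Type D8, Milnor number mu = 8.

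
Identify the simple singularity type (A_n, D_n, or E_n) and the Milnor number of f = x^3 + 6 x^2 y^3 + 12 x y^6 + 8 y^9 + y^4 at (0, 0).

Type E6, Milnor number mu = 6.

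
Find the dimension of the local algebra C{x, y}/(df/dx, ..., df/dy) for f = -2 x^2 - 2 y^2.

1

The Hessian of f at 0 has rank 2. Corank 0: nondegenerate Morse point, so A_1.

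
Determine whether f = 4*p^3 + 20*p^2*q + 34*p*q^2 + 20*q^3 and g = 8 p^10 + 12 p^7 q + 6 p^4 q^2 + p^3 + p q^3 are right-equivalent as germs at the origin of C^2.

No.

The Hessian of f at 0 has rank 0. Corank 2; j^3 = 2*(p + 2*q)*(2*p^2 + 6*p*q + 5*q^2) splits into three distinct lines over C (the quadratic factor has nonzero discriminant), so D_4. The Hessian of g at 0 has rank 0. Corank 2; j^3 = p^3 is a perfect cube, so E-series; the 4-jet and mu = 7 give E_7. f is D_4 but g is E_7, hence not right-equivalent.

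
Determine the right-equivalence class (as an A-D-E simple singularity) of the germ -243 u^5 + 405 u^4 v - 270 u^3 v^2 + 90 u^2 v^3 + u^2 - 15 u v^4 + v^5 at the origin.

The Hessian of f at 0 has rank 1. Corank 1: A-series; mu = 4 gives A_4.

A4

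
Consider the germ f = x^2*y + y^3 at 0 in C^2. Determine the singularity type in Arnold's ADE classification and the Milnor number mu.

Type D4, Milnor number mu = 4.

The Hessian of f at 0 has rank 0. Corank 2; j^3 = y*(x^2 + y^2) splits into three distinct lines over C (the quadratic factor has nonzero discriminant), so D_4.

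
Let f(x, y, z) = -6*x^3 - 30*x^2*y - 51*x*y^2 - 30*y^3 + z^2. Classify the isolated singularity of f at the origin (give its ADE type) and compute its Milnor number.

Type D4, Milnor number mu = 4.

The Hessian of f at 0 has rank 1. Corank 2; j^3 = -3*(x + 2*y)*(2*x^2 + 6*x*y + 5*y^2) splits into three distinct lines over C (the quadratic factor has nonzero discriminant), so D_4.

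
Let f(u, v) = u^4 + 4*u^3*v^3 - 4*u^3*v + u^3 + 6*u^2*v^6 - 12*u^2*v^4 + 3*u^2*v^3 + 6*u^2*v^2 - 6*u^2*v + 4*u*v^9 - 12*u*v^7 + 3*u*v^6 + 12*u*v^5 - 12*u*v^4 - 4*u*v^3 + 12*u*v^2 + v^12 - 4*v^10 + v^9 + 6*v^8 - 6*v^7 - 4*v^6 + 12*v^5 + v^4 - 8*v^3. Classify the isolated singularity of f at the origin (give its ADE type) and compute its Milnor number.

Type E_{6}, Milnor number mu = 6.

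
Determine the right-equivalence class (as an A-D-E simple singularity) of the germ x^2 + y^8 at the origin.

The Hessian of f at 0 is [[2, 0], [0, 0]] with rank 1, so corank 1. A Groebner basis of the Jacobian ideal J(f) in C{x,y} is {y^7, x}; counting standard monomials gives mu = 7. Corank 1: A-series; mu = 7 gives A_7.

A_{7}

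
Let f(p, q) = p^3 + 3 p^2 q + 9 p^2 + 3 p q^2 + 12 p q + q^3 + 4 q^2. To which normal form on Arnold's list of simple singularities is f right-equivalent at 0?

The Hessian of f at 0 has rank 1. Corank 1: A-series; mu = 2 gives A_2.

A_{2}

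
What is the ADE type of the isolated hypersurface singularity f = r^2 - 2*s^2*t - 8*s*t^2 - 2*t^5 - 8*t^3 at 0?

The Hessian of f at 0 has rank 1. Corank 2; j^3 = -2*t*(s + 2*t)^2 has shape L^2 M (L != M), so D-series; mu = 6 gives D_6.

D6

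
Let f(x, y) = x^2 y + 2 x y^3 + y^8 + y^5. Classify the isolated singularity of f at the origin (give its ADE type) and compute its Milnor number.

The Hessian of f at 0 has rank 0. Corank 2; j^3 = x^2*y has shape L^2 M (L != M), so D-series; mu = 9 gives D_9.

Type D_{9}, Milnor number mu = 9.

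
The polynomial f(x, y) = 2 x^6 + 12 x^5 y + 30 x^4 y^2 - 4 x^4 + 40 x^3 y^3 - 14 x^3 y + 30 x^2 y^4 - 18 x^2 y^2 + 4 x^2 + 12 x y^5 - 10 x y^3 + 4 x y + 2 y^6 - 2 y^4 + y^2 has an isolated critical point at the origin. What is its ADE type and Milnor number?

Type A_5, Milnor number mu = 5.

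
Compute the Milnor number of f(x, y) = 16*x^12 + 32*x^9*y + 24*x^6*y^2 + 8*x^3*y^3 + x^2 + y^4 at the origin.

3

The Hessian of f at 0 is [[2, 0], [0, 0]] with rank 1, so corank 1. A Groebner basis of the Jacobian ideal J(f) in C{x,y} is {y^3, x}; counting standard monomials gives mu = 3. Corank 1: A-series; mu = 3 gives A_3.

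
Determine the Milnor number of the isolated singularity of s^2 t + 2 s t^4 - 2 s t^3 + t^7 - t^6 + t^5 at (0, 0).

The Hessian of f at 0 has rank 0. Corank 2; j^3 = s^2*t has shape L^2 M (L != M), so D-series; mu = 7 gives D_7.

7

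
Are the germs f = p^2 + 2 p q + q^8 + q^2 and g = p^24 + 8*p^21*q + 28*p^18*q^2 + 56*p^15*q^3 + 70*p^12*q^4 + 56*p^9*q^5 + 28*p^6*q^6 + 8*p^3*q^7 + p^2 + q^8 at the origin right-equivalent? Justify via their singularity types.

The Hessian of f at 0 has rank 1. Corank 1: A-series; mu = 7 gives A_7. The Hessian of g at 0 has rank 1. Corank 1: A-series; mu = 7 gives A_7. Both have type A_7, hence right-equivalent.

Yes.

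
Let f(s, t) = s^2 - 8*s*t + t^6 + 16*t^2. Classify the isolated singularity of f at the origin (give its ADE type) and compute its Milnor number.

The Hessian of f at 0 is [[2, -8], [-8, 32]] with rank 1, so corank 1. A Groebner basis of the Jacobian ideal J(f) in C{s,t} is {t^5, s - 4*t}; counting standard monomials gives mu = 5. Corank 1: A-series; mu = 5 gives A_5.

Type A5, Milnor number mu = 5.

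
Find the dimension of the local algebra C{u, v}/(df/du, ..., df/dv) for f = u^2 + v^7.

6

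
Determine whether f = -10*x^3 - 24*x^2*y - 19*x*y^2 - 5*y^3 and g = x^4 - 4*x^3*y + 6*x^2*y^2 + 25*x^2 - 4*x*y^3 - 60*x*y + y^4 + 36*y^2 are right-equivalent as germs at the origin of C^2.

The Hessian of f at 0 is [[0, 0], [0, 0]] with rank 0, so corank 2. A Groebner basis of the Jacobian ideal J(f) in C{x,y} is {y^3, x^2 - y^2/6, x*y + y^2/2}; counting standard monomials gives mu = 4. Corank 2; j^3 = -(x + y)*(10*x^2 + 14*x*y + 5*y^2) splits into three distinct lines over C (the quadratic factor has nonzero discriminant), so D_4. The Hessian of g at 0 is [[50, -60], [-60, 72]] with rank 1, so corank 1. A Groebner basis of the Jacobian ideal J(g) in C{x,y} is {y^3, x - 6*y/5}; counting standard monomials gives mu = 3. Corank 1: A-series; mu = 3 gives A_3. f is D_4 but g is A_3, hence not right-equivalent.

No.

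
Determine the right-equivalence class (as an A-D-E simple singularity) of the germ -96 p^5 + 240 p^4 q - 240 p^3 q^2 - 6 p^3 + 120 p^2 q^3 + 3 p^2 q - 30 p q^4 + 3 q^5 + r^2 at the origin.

D_6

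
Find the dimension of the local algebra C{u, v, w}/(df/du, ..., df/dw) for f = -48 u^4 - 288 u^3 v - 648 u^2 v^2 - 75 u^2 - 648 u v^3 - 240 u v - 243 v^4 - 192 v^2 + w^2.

The Hessian of f at 0 has rank 2. Corank 1: A-series; mu = 3 gives A_3.

3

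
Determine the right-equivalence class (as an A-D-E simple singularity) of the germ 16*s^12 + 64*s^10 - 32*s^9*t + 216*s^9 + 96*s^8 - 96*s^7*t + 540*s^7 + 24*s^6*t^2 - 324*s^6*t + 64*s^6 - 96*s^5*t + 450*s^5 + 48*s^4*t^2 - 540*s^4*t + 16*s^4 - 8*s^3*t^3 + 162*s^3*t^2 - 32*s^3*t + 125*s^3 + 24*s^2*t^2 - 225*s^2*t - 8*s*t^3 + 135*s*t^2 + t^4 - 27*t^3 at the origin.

E_6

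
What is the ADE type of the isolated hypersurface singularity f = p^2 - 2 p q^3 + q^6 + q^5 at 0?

The Hessian of f at 0 is [[2, 0], [0, 0]] with rank 1, so corank 1. A Groebner basis of the Jacobian ideal J(f) in C{p,q} is {-p + q^3, p^2, p*q}; counting standard monomials gives mu = 4. Corank 1: A-series; mu = 4 gives A_4.

A_{4}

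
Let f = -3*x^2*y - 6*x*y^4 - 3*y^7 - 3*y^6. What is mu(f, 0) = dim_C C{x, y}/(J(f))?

7

The Hessian of f at 0 is [[0, 0], [0, 0]] with rank 0, so corank 2. A Groebner basis of the Jacobian ideal J(f) in C{x,y} is {x*y + y^4, x^3, x^2*y, -x^2/6 + x*y^2}; counting standard monomials gives mu = 7. Corank 2; j^3 = -3*x^2*y has shape L^2 M (L != M), so D-series; mu = 7 gives D_7.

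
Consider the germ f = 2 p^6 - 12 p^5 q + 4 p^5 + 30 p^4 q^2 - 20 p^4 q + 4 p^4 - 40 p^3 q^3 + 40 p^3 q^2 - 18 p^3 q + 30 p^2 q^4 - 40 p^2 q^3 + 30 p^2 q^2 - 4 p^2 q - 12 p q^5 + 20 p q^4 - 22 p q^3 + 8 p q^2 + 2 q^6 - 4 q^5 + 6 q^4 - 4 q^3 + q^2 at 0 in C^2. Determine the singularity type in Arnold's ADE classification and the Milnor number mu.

Type A_5, Milnor number mu = 5.

The Hessian of f at 0 has rank 1. Corank 1: A-series; mu = 5 gives A_5.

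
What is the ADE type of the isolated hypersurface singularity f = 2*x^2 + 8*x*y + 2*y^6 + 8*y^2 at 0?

A_5

The Hessian of f at 0 has rank 1. Corank 1: A-series; mu = 5 gives A_5.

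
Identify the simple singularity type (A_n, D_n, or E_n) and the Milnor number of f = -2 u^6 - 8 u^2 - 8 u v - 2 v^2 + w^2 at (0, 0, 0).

Type A5, Milnor number mu = 5.

The Hessian of f at 0 has rank 2. Corank 1: A-series; mu = 5 gives A_5.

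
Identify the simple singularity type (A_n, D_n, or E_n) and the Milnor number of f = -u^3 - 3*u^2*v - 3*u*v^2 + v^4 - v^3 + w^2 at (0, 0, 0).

Type E6, Milnor number mu = 6.

The Hessian of f at 0 is [[0, 0, 0], [0, 0, 0], [0, 0, 2]] with rank 1, so corank 2. A Groebner basis of the Jacobian ideal J(f) in C{u,v,w} is {v^3, u^2 + 2*u*v + v^2, w}; counting standard monomials gives mu = 6. Corank 2; j^3 = -(u + v)^3 is a perfect cube, so E-series; the 4-jet and mu = 6 give E_6.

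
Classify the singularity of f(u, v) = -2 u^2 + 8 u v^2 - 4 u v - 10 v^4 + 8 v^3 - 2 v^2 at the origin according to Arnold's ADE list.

The Hessian of f at 0 is [[-4, -4], [-4, -4]] with rank 1, so corank 1. A Groebner basis of the Jacobian ideal J(f) in C{u,v} is {u^2 - u/2 - v/2, u*v + u/2 + v/2, -u/2 + v^2 - v/2}; counting standard monomials gives mu = 3. Corank 1: A-series; mu = 3 gives A_3.

A3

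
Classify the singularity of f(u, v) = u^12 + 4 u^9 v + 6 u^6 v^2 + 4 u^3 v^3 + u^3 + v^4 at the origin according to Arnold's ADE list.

E6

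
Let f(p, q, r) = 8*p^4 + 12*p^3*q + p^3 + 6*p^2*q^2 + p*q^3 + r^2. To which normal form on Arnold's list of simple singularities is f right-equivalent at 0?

The Hessian of f at 0 has rank 1. Corank 2; j^3 = p^3 is a perfect cube, so E-series; the 4-jet and mu = 7 give E_7.

E_7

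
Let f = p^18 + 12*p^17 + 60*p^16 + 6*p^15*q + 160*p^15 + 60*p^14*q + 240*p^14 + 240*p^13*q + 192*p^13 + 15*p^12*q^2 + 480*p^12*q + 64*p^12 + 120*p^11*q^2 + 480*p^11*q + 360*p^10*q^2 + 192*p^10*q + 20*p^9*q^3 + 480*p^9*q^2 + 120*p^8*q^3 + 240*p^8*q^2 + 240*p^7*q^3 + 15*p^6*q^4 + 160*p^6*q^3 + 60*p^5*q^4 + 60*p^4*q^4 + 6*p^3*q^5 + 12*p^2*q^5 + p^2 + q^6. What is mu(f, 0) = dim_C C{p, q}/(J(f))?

The Hessian of f at 0 is [[2, 0], [0, 0]] with rank 1, so corank 1. A Groebner basis of the Jacobian ideal J(f) in C{p,q} is {q^5, p}; counting standard monomials gives mu = 5. Corank 1: A-series; mu = 5 gives A_5.

5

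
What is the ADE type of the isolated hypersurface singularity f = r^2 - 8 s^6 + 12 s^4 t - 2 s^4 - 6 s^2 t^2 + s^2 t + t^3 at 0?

D_4

The Hessian of f at 0 has rank 1. Corank 2; j^3 = t*(s^2 + t^2) splits into three distinct lines over C (the quadratic factor has nonzero discriminant), so D_4.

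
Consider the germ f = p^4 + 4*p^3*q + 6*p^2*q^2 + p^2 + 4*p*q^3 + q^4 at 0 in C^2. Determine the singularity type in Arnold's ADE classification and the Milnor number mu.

The Hessian of f at 0 has rank 1. Corank 1: A-series; mu = 3 gives A_3.

Type A_3, Milnor number mu = 3.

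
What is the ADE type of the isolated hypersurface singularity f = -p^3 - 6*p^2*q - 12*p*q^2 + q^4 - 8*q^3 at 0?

E_{6}

The Hessian of f at 0 has rank 0. Corank 2; j^3 = -(p + 2*q)^3 is a perfect cube, so E-series; the 4-jet and mu = 6 give E_6.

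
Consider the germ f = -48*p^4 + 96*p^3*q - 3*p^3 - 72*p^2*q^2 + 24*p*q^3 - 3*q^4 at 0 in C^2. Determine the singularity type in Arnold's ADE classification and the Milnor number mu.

The Hessian of f at 0 has rank 0. Corank 2; j^3 = -3*p^3 is a perfect cube, so E-series; the 4-jet and mu = 6 give E_6.

Type E_6, Milnor number mu = 6.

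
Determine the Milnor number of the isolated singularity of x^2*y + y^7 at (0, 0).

The Hessian of f at 0 has rank 0. Corank 2; j^3 = x^2*y has shape L^2 M (L != M), so D-series; mu = 8 gives D_8.

8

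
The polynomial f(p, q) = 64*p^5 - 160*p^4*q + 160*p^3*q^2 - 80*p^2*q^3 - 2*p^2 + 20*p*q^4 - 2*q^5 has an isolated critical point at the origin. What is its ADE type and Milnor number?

Type A4, Milnor number mu = 4.

The Hessian of f at 0 is [[-4, 0], [0, 0]] with rank 1, so corank 1. A Groebner basis of the Jacobian ideal J(f) in C{p,q} is {q^4, p}; counting standard monomials gives mu = 4. Corank 1: A-series; mu = 4 gives A_4.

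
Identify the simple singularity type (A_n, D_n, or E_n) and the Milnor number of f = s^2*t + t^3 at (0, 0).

Type D_4, Milnor number mu = 4.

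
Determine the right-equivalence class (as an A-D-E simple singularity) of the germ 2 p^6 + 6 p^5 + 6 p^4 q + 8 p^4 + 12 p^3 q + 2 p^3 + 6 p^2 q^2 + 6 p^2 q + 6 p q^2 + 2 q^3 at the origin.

E_6

The Hessian of f at 0 has rank 0. Corank 2; j^3 = 2*(p + q)^3 is a perfect cube, so E-series; the 4-jet and mu = 6 give E_6.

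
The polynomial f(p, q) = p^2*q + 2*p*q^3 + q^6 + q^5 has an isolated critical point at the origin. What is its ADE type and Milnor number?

Type D7, Milnor number mu = 7.

The Hessian of f at 0 has rank 0. Corank 2; j^3 = p^2*q has shape L^2 M (L != M), so D-series; mu = 7 gives D_7.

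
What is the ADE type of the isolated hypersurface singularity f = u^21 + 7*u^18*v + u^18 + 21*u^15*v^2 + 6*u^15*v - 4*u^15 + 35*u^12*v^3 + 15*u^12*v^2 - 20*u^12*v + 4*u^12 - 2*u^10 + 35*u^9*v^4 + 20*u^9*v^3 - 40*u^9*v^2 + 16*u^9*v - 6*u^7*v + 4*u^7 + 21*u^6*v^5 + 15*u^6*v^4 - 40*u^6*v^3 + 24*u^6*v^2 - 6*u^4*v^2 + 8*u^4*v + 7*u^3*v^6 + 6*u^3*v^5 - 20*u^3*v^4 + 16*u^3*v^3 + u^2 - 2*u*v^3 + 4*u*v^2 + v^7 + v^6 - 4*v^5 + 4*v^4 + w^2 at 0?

The Hessian of f at 0 has rank 2. Corank 1: A-series; mu = 6 gives A_6.

A6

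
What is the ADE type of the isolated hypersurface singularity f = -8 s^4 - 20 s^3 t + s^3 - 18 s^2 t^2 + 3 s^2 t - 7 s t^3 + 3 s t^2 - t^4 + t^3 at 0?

E7

The Hessian of f at 0 has rank 0. Corank 2; j^3 = (s + t)^3 is a perfect cube, so E-series; the 4-jet and mu = 7 give E_7.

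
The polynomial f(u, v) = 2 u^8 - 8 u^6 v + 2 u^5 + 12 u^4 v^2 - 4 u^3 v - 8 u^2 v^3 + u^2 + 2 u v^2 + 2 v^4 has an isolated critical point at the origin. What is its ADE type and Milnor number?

The Hessian of f at 0 has rank 1. Corank 1: A-series; mu = 3 gives A_3.

Type A3, Milnor number mu = 3.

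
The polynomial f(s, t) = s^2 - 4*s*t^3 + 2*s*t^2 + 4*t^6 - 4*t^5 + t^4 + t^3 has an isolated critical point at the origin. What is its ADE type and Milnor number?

Type A_{2}, Milnor number mu = 2.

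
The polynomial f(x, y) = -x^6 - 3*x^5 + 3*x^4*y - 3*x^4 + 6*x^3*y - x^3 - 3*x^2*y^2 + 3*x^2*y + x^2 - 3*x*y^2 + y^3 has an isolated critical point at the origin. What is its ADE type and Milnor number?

The Hessian of f at 0 is [[2, 0], [0, 0]] with rank 1, so corank 1. A Groebner basis of the Jacobian ideal J(f) in C{x,y} is {y^2, x}; counting standard monomials gives mu = 2. Corank 1: A-series; mu = 2 gives A_2.

Type A_{2}, Milnor number mu = 2.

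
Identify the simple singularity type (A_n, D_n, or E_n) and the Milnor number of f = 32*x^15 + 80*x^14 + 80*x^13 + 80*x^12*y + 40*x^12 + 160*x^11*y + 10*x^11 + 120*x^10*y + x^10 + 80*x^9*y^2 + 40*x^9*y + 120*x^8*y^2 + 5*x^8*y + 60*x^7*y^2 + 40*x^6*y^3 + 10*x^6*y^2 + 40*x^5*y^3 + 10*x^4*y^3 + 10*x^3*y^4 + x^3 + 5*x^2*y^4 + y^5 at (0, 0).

Type E8, Milnor number mu = 8.

The Hessian of f at 0 has rank 0. Corank 2; j^3 = x^3 is a perfect cube, so E-series; the 5-jet and mu = 8 give E_8.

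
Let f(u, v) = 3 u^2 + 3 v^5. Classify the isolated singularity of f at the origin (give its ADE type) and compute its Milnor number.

Type A_4, Milnor number mu = 4.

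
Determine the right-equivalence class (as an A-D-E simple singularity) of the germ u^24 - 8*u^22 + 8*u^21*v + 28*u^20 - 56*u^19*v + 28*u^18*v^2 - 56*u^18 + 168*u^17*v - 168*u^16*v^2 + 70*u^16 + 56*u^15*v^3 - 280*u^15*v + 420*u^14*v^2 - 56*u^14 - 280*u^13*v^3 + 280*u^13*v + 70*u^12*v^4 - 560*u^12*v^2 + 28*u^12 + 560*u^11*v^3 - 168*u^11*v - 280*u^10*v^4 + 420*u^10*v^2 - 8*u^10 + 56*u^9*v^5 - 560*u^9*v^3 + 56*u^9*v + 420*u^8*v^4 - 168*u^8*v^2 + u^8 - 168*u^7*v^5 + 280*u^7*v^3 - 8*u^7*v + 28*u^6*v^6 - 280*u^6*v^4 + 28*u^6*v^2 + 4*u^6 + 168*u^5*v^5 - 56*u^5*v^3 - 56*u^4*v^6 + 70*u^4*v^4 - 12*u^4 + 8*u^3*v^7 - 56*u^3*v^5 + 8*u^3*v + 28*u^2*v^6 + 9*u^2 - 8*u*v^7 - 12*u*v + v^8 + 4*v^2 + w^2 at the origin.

A_{7}

The Hessian of f at 0 is [[18, -12, 0], [-12, 8, 0], [0, 0, 2]] with rank 2, so corank 1. A Groebner basis of the Jacobian ideal J(f) in C{u,v,w} is {729*u^2/32 - 567*u*v/16 + v^4 + 27*v^2/2, u^3 - 3*u/2 + v, u^2*v - 3*u/2 - 4*v^3/27 + v, u*v^2 - 9*u/8 - 4*v^3/9 + 3*v/4, w}; counting standard monomials gives mu = 7. Corank 1: A-series; mu = 7 gives A_7.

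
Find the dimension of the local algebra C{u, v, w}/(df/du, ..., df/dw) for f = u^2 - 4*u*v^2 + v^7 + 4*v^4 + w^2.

6

The Hessian of f at 0 has rank 2. Corank 1: A-series; mu = 6 gives A_6.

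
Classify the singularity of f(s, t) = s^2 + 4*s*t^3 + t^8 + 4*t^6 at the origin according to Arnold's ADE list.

The Hessian of f at 0 has rank 1. Corank 1: A-series; mu = 7 gives A_7.

A7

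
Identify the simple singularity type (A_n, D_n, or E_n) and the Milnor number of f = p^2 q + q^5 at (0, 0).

Type D_{6}, Milnor number mu = 6.

The Hessian of f at 0 has rank 0. Corank 2; j^3 = p^2*q has shape L^2 M (L != M), so D-series; mu = 6 gives D_6.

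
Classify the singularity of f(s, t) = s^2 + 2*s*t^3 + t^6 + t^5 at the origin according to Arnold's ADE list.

A4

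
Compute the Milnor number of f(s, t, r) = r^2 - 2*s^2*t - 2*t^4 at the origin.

The Hessian of f at 0 has rank 1. Corank 2; j^3 = -2*s^2*t has shape L^2 M (L != M), so D-series; mu = 5 gives D_5.

5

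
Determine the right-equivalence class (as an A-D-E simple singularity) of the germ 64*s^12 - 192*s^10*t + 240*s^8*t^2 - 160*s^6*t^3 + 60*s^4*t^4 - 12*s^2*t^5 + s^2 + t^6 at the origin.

The Hessian of f at 0 has rank 1. Corank 1: A-series; mu = 5 gives A_5.

A_{5}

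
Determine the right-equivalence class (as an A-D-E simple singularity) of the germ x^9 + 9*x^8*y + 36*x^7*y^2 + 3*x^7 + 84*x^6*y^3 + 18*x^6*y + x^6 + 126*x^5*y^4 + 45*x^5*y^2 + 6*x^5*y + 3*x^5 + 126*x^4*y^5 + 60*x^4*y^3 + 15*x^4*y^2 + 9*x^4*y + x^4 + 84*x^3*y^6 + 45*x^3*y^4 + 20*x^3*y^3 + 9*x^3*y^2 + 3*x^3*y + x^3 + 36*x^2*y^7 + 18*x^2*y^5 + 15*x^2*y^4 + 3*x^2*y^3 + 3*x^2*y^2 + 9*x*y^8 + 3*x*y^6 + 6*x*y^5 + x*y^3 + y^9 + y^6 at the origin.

The Hessian of f at 0 is [[0, 0], [0, 0]] with rank 0, so corank 2. A Groebner basis of the Jacobian ideal J(f) in C{x,y} is {3*x^2 + y^4 + y^3, x^3, x^2*y - x^2 - y^3/3, 2*x^2 + x*y^2 + 2*y^3/3}; counting standard monomials gives mu = 7. Corank 2; j^3 = x^3 is a perfect cube, so E-series; the 4-jet and mu = 7 give E_7.

E7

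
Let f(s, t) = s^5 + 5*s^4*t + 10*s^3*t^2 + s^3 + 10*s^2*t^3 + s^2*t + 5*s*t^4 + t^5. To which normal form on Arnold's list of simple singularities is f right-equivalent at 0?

D_{6}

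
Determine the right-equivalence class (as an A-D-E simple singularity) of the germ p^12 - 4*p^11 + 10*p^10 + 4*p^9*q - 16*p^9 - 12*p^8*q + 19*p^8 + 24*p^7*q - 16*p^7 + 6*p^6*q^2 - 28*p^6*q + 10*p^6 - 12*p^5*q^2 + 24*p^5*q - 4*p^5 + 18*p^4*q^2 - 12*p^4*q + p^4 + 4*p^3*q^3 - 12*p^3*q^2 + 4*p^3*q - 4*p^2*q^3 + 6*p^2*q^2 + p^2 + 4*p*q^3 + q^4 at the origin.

A3

The Hessian of f at 0 has rank 1. Corank 1: A-series; mu = 3 gives A_3.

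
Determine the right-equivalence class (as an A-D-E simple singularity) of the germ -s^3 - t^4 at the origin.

E_{6}

The Hessian of f at 0 is [[0, 0], [0, 0]] with rank 0, so corank 2. A Groebner basis of the Jacobian ideal J(f) in C{s,t} is {t^3, s^2}; counting standard monomials gives mu = 6. Corank 2; j^3 = -s^3 is a perfect cube, so E-series; the 4-jet and mu = 6 give E_6.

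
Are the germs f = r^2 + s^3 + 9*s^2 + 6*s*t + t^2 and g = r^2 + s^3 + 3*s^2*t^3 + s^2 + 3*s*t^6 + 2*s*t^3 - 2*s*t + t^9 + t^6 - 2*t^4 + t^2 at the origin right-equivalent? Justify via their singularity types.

The Hessian of f at 0 has rank 2. Corank 1: A-series; mu = 2 gives A_2. The Hessian of g at 0 has rank 2. Corank 1: A-series; mu = 2 gives A_2. Both have type A_2, hence right-equivalent.

Yes.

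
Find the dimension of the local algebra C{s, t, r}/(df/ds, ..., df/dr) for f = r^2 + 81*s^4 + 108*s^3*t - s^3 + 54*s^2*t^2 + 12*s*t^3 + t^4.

The Hessian of f at 0 is [[0, 0, 0], [0, 0, 0], [0, 0, 2]] with rank 1, so corank 2. A Groebner basis of the Jacobian ideal J(f) in C{s,t,r} is {t^4, s*t^2 + t^3/9, s^2, r}; counting standard monomials gives mu = 6. Corank 2; j^3 = -s^3 is a perfect cube, so E-series; the 4-jet and mu = 6 give E_6.

6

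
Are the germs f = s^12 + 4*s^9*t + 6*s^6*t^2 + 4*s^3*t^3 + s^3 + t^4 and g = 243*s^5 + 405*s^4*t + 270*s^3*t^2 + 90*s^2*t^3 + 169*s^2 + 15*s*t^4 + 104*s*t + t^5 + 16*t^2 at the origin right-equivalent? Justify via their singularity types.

The Hessian of f at 0 has rank 0. Corank 2; j^3 = s^3 is a perfect cube, so E-series; the 4-jet and mu = 6 give E_6. The Hessian of g at 0 has rank 1. Corank 1: A-series; mu = 4 gives A_4. f is E_6 but g is A_4, hence not right-equivalent.

No.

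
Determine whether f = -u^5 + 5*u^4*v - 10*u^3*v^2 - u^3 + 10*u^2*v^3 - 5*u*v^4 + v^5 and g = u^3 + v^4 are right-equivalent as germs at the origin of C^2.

No.

The Hessian of f at 0 is [[0, 0], [0, 0]] with rank 0, so corank 2. A Groebner basis of the Jacobian ideal J(f) in C{u,v} is {v^5, u*v^3 - v^4/4, u^2}; counting standard monomials gives mu = 8. Corank 2; j^3 = -u^3 is a perfect cube, so E-series; the 5-jet and mu = 8 give E_8. The Hessian of g at 0 is [[0, 0], [0, 0]] with rank 0, so corank 2. A Groebner basis of the Jacobian ideal J(g) in C{u,v} is {v^3, u^2}; counting standard monomials gives mu = 6. Corank 2; j^3 = u^3 is a perfect cube, so E-series; the 4-jet and mu = 6 give E_6. f is E_8 but g is E_6, hence not right-equivalent.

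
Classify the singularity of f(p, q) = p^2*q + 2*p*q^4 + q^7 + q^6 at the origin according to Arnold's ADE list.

The Hessian of f at 0 has rank 0. Corank 2; j^3 = p^2*q has shape L^2 M (L != M), so D-series; mu = 7 gives D_7.

D7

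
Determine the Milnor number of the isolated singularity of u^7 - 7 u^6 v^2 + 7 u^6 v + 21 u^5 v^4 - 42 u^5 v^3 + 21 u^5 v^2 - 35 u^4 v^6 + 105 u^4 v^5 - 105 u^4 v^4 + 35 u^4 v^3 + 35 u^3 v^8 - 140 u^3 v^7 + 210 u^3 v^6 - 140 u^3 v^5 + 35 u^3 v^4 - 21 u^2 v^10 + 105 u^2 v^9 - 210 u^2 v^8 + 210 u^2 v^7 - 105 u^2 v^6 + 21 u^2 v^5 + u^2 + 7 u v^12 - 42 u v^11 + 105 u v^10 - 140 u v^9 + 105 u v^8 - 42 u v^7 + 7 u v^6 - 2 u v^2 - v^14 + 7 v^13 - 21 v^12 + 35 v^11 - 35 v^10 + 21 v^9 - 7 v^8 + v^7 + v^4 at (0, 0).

The Hessian of f at 0 has rank 1. Corank 1: A-series; mu = 6 gives A_6.

6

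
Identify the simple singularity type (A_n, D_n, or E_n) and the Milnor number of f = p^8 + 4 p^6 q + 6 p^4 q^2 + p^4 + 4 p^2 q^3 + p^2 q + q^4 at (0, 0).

Type D_{5}, Milnor number mu = 5.

The Hessian of f at 0 is [[0, 0], [0, 0]] with rank 0, so corank 2. A Groebner basis of the Jacobian ideal J(f) in C{p,q} is {p^3, p^2/4 + q^3, p*q}; counting standard monomials gives mu = 5. Corank 2; j^3 = p^2*q has shape L^2 M (L != M), so D-series; mu = 5 gives D_5.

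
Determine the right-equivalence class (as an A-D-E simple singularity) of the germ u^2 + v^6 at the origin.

A_5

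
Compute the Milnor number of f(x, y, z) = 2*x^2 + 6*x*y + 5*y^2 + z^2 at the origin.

1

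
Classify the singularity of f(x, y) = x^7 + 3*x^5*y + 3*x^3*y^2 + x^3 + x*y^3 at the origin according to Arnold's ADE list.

E7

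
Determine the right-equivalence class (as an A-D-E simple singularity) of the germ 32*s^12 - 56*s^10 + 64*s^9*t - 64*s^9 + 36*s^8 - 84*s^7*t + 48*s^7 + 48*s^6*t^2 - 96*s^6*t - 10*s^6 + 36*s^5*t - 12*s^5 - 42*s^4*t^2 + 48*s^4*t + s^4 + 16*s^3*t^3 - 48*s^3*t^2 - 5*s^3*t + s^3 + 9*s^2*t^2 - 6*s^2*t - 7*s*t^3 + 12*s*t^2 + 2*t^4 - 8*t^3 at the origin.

E7

The Hessian of f at 0 is [[0, 0], [0, 0]] with rank 0, so corank 2. A Groebner basis of the Jacobian ideal J(f) in C{s,t} is {3*s^2 - 12*s*t + t^4 + t^3 + 12*t^2, s^3 + 18*s^2 - 72*s*t - 2*t^3 + 72*t^2, s^2*t + 7*s^2 - 28*s*t - 5*t^3/3 + 28*t^2, 2*s^2 + s*t^2 - 8*s*t - 4*t^3/3 + 8*t^2}; counting standard monomials gives mu = 7. Corank 2; j^3 = (s - 2*t)^3 is a perfect cube, so E-series; the 4-jet and mu = 7 give E_7.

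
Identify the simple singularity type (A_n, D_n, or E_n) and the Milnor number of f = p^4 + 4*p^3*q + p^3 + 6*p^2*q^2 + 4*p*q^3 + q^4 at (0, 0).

The Hessian of f at 0 has rank 0. Corank 2; j^3 = p^3 is a perfect cube, so E-series; the 4-jet and mu = 6 give E_6.

Type E_6, Milnor number mu = 6.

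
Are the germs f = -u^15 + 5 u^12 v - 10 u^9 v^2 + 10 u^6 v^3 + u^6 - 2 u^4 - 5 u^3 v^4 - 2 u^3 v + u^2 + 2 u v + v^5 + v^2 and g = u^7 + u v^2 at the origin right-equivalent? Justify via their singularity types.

No.

The Hessian of f at 0 has rank 1. Corank 1: A-series; mu = 4 gives A_4. The Hessian of g at 0 has rank 0. Corank 2; j^3 = u*v^2 has shape L^2 M (L != M), so D-series; mu = 8 gives D_8. f is A_4 but g is D_8, hence not right-equivalent.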